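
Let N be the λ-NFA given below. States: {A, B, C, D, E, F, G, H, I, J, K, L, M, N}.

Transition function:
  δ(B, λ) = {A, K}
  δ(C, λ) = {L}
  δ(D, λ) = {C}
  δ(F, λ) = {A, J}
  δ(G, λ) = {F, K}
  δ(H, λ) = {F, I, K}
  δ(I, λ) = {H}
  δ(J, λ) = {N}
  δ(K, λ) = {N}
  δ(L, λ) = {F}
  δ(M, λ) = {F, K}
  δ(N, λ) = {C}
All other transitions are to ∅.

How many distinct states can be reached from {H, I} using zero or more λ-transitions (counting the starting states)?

9

Start with {H, I}.
From H via λ: add F, K.
From F via λ: add A, J.
From K via λ: add N.
From N via λ: add C.
From C via λ: add L.
λ-closure = {A, C, F, H, I, J, K, L, N}, which has 9 states.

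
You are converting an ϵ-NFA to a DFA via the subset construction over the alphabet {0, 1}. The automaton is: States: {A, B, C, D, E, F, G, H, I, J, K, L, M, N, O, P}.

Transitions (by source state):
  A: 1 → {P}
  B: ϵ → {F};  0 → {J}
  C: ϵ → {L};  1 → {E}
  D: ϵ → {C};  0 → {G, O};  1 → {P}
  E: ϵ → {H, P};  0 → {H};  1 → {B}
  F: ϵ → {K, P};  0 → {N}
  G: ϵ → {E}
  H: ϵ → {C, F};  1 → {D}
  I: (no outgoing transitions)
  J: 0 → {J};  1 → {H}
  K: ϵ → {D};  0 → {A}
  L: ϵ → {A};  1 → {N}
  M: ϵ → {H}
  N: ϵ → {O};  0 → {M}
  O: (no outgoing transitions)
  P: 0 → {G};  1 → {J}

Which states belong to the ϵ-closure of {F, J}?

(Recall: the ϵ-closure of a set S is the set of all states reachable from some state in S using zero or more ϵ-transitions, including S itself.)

{A, C, D, F, J, K, L, P}

Start with {F, J}.
From F via ϵ: add K, P.
From K via ϵ: add D.
From D via ϵ: add C.
From C via ϵ: add L.
From L via ϵ: add A.
No new states can be added; the closed set is {A, C, D, F, J, K, L, P}.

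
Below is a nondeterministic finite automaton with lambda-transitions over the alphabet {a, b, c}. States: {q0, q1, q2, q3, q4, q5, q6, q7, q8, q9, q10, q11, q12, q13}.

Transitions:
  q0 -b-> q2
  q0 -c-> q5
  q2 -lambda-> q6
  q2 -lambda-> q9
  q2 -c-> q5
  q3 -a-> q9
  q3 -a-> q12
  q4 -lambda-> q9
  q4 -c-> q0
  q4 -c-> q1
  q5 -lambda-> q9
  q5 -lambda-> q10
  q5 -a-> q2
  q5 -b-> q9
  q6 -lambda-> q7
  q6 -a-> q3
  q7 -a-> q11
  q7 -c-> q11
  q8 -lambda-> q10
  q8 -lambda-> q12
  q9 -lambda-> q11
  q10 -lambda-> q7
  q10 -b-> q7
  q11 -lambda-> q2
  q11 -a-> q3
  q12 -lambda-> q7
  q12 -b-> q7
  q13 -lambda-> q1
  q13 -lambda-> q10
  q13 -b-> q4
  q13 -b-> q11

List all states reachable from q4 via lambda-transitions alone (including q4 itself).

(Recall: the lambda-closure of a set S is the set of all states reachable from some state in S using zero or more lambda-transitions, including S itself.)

Start with {q4}.
From q4 via lambda: add q9.
From q9 via lambda: add q11.
From q11 via lambda: add q2.
From q2 via lambda: add q6.
From q6 via lambda: add q7.
No new states can be added; the closed set is {q2, q4, q6, q7, q9, q11}.

{q2, q4, q6, q7, q9, q11}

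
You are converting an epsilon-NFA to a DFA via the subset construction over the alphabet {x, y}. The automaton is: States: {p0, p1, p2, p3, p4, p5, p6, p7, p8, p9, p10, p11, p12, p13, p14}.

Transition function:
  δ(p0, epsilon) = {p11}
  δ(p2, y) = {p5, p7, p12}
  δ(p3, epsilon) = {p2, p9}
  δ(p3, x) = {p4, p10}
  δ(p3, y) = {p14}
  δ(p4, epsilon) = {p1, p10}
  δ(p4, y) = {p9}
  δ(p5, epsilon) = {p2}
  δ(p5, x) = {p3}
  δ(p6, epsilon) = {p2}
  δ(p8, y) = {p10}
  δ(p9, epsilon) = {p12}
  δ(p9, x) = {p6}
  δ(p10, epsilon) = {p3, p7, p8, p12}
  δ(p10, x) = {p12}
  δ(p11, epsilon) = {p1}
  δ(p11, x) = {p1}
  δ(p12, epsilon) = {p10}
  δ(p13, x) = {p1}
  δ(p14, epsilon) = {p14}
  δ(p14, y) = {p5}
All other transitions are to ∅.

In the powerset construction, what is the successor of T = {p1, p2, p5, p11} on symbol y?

{p2, p3, p5, p7, p8, p9, p10, p12}

p2 on y → {p5, p7, p12}.
No y-transition from p1, p5, p11.
Union after reading y: {p5, p7, p12}.
Now take the epsilon-closure:
From p5 via epsilon: add p2.
From p12 via epsilon: add p10.
From p10 via epsilon: add p3, p8.
From p3 via epsilon: add p9.
No new states can be added; the closed set is {p2, p3, p5, p7, p8, p9, p10, p12}.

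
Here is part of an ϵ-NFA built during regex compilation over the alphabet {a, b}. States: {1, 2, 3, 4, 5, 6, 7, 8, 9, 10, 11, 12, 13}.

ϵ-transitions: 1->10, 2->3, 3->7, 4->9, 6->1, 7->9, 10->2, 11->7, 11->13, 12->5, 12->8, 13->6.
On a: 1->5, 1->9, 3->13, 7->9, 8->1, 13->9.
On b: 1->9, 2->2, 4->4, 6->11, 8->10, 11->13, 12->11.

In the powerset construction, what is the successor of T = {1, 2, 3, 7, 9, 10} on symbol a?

{1, 2, 3, 5, 6, 7, 9, 10, 13}

1 on a → {5, 9}.
3 on a → {13}.
7 on a → {9}.
No a-transition from 2, 9, 10.
Union after reading a: {5, 9, 13}.
Now take the ϵ-closure:
From 13 via ϵ: add 6.
From 6 via ϵ: add 1.
From 1 via ϵ: add 10.
From 10 via ϵ: add 2.
From 2 via ϵ: add 3.
From 3 via ϵ: add 7.
No new states can be added; the closed set is {1, 2, 3, 5, 6, 7, 9, 10, 13}.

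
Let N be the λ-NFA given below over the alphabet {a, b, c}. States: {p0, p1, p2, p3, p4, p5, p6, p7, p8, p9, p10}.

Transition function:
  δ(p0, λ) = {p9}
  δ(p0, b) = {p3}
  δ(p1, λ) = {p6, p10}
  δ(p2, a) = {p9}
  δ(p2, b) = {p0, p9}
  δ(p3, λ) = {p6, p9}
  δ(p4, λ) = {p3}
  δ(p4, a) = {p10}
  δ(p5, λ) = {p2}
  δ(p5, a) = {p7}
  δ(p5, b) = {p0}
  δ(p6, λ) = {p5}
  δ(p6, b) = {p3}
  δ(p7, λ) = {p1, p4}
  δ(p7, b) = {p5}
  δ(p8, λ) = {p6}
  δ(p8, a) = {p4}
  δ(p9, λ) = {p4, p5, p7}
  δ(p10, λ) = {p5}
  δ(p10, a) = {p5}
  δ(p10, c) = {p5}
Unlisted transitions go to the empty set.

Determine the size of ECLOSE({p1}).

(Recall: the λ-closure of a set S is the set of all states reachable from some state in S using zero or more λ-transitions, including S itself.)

Start with {p1}.
From p1 via λ: add p6, p10.
From p6 via λ: add p5.
From p5 via λ: add p2.
λ-closure = {p1, p2, p5, p6, p10}, which has 5 states.

5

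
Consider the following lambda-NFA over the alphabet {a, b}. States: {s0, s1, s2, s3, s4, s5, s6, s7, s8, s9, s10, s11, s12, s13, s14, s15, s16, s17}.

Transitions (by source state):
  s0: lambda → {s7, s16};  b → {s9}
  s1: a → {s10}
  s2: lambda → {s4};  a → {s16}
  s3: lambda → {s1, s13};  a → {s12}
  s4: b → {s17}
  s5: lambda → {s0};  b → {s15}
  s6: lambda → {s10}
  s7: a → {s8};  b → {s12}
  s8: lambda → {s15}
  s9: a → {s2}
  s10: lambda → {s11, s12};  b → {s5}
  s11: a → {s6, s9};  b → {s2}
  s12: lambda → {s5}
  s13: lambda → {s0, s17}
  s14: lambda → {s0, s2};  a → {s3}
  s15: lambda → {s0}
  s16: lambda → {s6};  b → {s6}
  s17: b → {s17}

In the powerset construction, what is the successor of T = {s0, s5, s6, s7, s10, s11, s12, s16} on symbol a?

s7 on a → {s8}.
s11 on a → {s6, s9}.
No a-transition from s0, s5, s6, s10, s12, s16.
Union after reading a: {s6, s8, s9}.
Now take the lambda-closure:
From s6 via lambda: add s10.
From s8 via lambda: add s15.
From s10 via lambda: add s11, s12.
From s15 via lambda: add s0.
From s0 via lambda: add s7, s16.
From s12 via lambda: add s5.
No new states can be added; the closed set is {s0, s5, s6, s7, s8, s9, s10, s11, s12, s15, s16}.

{s0, s5, s6, s7, s8, s9, s10, s11, s12, s15, s16}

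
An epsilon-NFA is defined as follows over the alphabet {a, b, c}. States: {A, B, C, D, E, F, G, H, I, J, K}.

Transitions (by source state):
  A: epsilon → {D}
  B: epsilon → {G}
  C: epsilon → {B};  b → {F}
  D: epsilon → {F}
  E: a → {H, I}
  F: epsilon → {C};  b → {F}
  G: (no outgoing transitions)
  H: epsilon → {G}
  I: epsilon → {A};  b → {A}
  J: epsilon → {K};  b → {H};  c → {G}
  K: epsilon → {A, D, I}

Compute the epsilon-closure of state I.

{A, B, C, D, F, G, I}

Start with {I}.
From I via epsilon: add A.
From A via epsilon: add D.
From D via epsilon: add F.
From F via epsilon: add C.
From C via epsilon: add B.
From B via epsilon: add G.
No new states can be added; the closed set is {A, B, C, D, F, G, I}.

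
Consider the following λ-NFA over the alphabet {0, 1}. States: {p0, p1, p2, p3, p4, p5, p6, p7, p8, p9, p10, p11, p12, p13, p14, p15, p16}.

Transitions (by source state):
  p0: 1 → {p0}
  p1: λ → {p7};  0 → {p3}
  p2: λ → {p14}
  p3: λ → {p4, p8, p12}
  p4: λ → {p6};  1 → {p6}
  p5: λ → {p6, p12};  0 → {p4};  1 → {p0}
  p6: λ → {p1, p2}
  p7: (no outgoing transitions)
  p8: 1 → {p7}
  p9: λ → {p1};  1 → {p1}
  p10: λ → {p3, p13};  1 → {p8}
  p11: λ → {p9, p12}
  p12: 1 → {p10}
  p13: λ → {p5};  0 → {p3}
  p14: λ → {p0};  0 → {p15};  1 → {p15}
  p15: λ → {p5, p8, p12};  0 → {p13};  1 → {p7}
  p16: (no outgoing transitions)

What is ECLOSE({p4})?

Start with {p4}.
From p4 via λ: add p6.
From p6 via λ: add p1, p2.
From p1 via λ: add p7.
From p2 via λ: add p14.
From p14 via λ: add p0.
No new states can be added; the closed set is {p0, p1, p2, p4, p6, p7, p14}.

{p0, p1, p2, p4, p6, p7, p14}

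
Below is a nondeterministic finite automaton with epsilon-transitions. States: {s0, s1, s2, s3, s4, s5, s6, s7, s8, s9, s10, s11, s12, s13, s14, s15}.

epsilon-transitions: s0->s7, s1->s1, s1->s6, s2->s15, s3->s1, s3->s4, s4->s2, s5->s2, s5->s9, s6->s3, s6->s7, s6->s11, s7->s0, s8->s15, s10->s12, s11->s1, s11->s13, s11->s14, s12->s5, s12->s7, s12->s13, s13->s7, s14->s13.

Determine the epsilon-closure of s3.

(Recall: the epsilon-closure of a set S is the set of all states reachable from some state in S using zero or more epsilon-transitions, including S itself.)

Start with {s3}.
From s3 via epsilon: add s1, s4.
From s1 via epsilon: add s6.
From s4 via epsilon: add s2.
From s2 via epsilon: add s15.
From s6 via epsilon: add s7, s11.
From s7 via epsilon: add s0.
From s11 via epsilon: add s13, s14.
No new states can be added; the closed set is {s0, s1, s2, s3, s4, s6, s7, s11, s13, s14, s15}.

{s0, s1, s2, s3, s4, s6, s7, s11, s13, s14, s15}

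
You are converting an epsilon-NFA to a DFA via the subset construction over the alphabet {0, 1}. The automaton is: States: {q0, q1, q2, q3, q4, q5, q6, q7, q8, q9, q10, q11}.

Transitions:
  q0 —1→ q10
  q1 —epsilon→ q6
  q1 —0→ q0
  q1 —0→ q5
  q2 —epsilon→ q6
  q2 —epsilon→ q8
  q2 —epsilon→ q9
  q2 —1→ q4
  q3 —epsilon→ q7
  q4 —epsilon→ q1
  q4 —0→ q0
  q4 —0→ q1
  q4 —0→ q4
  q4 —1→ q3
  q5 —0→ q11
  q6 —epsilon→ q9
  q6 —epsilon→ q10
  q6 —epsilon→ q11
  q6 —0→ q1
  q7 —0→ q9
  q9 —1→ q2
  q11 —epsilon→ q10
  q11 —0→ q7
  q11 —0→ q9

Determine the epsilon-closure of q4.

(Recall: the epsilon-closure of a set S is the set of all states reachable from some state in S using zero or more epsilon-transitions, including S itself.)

{q1, q4, q6, q9, q10, q11}

Start with {q4}.
From q4 via epsilon: add q1.
From q1 via epsilon: add q6.
From q6 via epsilon: add q9, q10, q11.
No new states can be added; the closed set is {q1, q4, q6, q9, q10, q11}.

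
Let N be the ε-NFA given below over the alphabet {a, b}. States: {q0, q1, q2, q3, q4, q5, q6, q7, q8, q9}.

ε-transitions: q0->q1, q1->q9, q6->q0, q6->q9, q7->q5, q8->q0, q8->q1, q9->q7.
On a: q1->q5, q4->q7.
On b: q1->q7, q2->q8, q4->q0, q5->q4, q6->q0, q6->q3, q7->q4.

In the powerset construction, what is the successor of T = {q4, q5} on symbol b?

{q0, q1, q4, q5, q7, q9}

q4 on b → {q0}.
q5 on b → {q4}.
Union after reading b: {q0, q4}.
Now take the ε-closure:
From q0 via ε: add q1.
From q1 via ε: add q9.
From q9 via ε: add q7.
From q7 via ε: add q5.
No new states can be added; the closed set is {q0, q1, q4, q5, q7, q9}.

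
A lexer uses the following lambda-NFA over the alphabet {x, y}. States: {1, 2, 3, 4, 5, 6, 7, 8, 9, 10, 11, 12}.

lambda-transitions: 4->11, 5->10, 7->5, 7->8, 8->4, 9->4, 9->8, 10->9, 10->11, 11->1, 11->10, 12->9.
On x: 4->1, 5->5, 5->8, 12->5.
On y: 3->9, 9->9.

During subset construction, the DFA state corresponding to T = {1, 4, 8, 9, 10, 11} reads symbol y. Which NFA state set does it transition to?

9 on y → {9}.
No y-transition from 1, 4, 8, 10, 11.
Union after reading y: {9}.
Now take the lambda-closure:
From 9 via lambda: add 4, 8.
From 4 via lambda: add 11.
From 11 via lambda: add 1, 10.
No new states can be added; the closed set is {1, 4, 8, 9, 10, 11}.

{1, 4, 8, 9, 10, 11}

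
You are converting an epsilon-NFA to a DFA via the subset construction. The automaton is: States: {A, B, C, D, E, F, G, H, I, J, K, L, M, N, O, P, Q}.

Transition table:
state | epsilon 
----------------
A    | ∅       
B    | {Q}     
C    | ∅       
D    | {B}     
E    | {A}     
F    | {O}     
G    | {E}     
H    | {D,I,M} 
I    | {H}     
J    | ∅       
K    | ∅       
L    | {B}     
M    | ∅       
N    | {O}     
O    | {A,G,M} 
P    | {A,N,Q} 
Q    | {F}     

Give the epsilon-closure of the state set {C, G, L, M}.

{A, B, C, E, F, G, L, M, O, Q}

Start with {C, G, L, M}.
From G via epsilon: add E.
From L via epsilon: add B.
From B via epsilon: add Q.
From E via epsilon: add A.
From Q via epsilon: add F.
From F via epsilon: add O.
No new states can be added; the closed set is {A, B, C, E, F, G, L, M, O, Q}.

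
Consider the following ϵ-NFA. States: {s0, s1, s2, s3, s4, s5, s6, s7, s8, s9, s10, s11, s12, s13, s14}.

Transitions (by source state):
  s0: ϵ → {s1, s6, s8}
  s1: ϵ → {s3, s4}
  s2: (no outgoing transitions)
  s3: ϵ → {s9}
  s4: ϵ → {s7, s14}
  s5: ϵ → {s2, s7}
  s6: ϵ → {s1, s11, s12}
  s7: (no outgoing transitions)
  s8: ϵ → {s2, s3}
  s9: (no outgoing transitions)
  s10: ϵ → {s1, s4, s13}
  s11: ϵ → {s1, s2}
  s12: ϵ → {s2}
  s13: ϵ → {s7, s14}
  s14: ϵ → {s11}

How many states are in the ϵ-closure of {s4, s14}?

8

Start with {s4, s14}.
From s4 via ϵ: add s7.
From s14 via ϵ: add s11.
From s11 via ϵ: add s1, s2.
From s1 via ϵ: add s3.
From s3 via ϵ: add s9.
ϵ-closure = {s1, s2, s3, s4, s7, s9, s11, s14}, which has 8 states.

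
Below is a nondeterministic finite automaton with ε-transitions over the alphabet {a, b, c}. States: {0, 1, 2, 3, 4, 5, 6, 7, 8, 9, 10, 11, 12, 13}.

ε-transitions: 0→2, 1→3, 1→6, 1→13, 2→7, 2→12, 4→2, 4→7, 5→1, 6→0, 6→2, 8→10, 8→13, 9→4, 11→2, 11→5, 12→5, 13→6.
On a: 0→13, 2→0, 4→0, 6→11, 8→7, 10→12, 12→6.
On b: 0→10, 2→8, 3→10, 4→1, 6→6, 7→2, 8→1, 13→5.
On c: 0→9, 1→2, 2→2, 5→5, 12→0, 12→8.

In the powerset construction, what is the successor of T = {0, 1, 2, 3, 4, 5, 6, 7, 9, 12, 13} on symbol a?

{0, 1, 2, 3, 5, 6, 7, 11, 12, 13}

0 on a → {13}.
2 on a → {0}.
4 on a → {0}.
6 on a → {11}.
12 on a → {6}.
No a-transition from 1, 3, 5, 7, 9, 13.
Union after reading a: {0, 6, 11, 13}.
Now take the ε-closure:
From 0 via ε: add 2.
From 11 via ε: add 5.
From 2 via ε: add 7, 12.
From 5 via ε: add 1.
From 1 via ε: add 3.
No new states can be added; the closed set is {0, 1, 2, 3, 5, 6, 7, 11, 12, 13}.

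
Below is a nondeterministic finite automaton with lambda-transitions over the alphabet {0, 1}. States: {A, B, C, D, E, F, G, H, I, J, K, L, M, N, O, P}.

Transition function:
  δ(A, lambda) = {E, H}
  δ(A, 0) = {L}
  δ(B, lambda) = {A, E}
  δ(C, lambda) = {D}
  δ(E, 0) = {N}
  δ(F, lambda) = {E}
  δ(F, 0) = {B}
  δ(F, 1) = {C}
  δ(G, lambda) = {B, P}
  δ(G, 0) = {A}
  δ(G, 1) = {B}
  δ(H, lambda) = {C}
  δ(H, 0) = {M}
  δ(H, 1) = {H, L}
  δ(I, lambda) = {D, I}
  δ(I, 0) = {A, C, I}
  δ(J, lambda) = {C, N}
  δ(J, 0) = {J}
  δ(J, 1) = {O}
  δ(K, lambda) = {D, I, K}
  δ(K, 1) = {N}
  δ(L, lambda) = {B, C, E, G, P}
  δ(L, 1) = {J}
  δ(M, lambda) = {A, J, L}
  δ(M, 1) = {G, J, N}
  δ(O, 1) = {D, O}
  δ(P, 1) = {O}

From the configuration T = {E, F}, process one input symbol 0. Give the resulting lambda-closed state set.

E on 0 → {N}.
F on 0 → {B}.
Union after reading 0: {B, N}.
Now take the lambda-closure:
From B via lambda: add A, E.
From A via lambda: add H.
From H via lambda: add C.
From C via lambda: add D.
No new states can be added; the closed set is {A, B, C, D, E, H, N}.

{A, B, C, D, E, H, N}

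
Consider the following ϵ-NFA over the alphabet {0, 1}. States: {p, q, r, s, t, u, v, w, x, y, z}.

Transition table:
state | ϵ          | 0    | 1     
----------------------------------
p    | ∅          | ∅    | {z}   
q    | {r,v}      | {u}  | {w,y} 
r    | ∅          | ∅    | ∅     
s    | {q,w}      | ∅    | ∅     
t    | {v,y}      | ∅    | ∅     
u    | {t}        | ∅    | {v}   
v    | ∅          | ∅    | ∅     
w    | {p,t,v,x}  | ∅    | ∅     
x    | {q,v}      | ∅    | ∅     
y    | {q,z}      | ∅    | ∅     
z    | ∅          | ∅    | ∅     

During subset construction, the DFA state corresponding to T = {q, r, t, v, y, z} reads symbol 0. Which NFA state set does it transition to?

{q, r, t, u, v, y, z}

q on 0 → {u}.
No 0-transition from r, t, v, y, z.
Union after reading 0: {u}.
Now take the ϵ-closure:
From u via ϵ: add t.
From t via ϵ: add v, y.
From y via ϵ: add q, z.
From q via ϵ: add r.
No new states can be added; the closed set is {q, r, t, u, v, y, z}.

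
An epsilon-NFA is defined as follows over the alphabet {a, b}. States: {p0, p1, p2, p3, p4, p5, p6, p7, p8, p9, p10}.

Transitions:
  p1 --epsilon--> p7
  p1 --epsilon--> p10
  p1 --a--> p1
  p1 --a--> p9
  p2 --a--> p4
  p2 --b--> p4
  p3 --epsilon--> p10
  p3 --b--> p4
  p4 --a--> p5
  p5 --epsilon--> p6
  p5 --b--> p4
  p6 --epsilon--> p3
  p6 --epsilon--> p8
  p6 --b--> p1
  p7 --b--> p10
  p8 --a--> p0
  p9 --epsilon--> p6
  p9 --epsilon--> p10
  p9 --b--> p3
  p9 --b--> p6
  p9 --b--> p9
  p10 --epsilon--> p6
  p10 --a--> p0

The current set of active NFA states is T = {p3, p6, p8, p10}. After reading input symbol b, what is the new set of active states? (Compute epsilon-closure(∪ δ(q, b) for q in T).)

p3 on b → {p4}.
p6 on b → {p1}.
No b-transition from p8, p10.
Union after reading b: {p1, p4}.
Now take the epsilon-closure:
From p1 via epsilon: add p7, p10.
From p10 via epsilon: add p6.
From p6 via epsilon: add p3, p8.
No new states can be added; the closed set is {p1, p3, p4, p6, p7, p8, p10}.

{p1, p3, p4, p6, p7, p8, p10}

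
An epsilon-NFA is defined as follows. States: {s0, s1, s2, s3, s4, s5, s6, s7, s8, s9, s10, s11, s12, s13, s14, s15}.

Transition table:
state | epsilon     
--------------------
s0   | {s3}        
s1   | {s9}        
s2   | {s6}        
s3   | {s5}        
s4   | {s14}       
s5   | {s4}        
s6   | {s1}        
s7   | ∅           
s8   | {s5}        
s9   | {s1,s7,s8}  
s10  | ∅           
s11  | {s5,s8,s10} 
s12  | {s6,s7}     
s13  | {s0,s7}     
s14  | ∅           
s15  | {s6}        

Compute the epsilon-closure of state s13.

Start with {s13}.
From s13 via epsilon: add s0, s7.
From s0 via epsilon: add s3.
From s3 via epsilon: add s5.
From s5 via epsilon: add s4.
From s4 via epsilon: add s14.
No new states can be added; the closed set is {s0, s3, s4, s5, s7, s13, s14}.

{s0, s3, s4, s5, s7, s13, s14}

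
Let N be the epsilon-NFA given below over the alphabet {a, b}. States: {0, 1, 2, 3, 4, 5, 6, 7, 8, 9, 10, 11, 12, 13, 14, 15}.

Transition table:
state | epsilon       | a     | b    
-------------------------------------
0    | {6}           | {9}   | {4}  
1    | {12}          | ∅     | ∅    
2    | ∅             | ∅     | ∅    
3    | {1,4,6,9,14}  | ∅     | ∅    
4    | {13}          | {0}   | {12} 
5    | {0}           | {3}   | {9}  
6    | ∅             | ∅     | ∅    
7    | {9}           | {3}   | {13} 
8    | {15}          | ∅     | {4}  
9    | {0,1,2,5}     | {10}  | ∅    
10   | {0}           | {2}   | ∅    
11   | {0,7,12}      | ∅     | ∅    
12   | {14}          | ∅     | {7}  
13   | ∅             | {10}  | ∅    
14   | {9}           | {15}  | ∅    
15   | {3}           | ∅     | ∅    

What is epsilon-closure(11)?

Start with {11}.
From 11 via epsilon: add 0, 7, 12.
From 0 via epsilon: add 6.
From 7 via epsilon: add 9.
From 12 via epsilon: add 14.
From 9 via epsilon: add 1, 2, 5.
No new states can be added; the closed set is {0, 1, 2, 5, 6, 7, 9, 11, 12, 14}.

{0, 1, 2, 5, 6, 7, 9, 11, 12, 14}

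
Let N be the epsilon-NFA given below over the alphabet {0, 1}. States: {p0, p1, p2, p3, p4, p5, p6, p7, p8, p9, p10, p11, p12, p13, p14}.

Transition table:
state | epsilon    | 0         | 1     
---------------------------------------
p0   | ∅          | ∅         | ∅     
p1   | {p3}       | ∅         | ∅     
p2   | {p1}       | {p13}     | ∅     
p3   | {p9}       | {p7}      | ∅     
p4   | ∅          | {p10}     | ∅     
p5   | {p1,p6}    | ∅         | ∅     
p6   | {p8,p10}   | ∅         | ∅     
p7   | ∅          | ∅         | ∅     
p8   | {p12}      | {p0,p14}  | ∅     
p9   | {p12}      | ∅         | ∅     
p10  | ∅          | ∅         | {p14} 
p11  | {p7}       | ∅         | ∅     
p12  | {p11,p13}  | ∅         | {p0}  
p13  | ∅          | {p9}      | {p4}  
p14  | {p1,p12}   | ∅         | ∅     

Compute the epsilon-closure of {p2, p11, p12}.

{p1, p2, p3, p7, p9, p11, p12, p13}

Start with {p2, p11, p12}.
From p2 via epsilon: add p1.
From p11 via epsilon: add p7.
From p12 via epsilon: add p13.
From p1 via epsilon: add p3.
From p3 via epsilon: add p9.
No new states can be added; the closed set is {p1, p2, p3, p7, p9, p11, p12, p13}.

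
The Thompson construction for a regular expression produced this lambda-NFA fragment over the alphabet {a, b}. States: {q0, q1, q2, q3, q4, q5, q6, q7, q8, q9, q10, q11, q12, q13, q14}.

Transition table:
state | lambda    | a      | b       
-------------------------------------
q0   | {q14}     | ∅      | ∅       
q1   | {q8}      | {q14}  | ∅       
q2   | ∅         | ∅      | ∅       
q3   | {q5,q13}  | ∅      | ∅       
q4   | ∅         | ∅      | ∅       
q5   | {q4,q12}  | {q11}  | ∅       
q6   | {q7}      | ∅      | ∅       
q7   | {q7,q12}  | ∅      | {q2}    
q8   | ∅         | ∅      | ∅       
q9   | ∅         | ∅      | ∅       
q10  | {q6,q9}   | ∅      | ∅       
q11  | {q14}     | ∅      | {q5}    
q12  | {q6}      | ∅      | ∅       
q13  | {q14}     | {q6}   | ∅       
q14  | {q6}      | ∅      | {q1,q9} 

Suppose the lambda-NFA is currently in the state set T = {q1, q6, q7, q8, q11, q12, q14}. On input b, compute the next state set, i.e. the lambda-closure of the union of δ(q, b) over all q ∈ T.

q7 on b → {q2}.
q11 on b → {q5}.
q14 on b → {q1, q9}.
No b-transition from q1, q6, q8, q12.
Union after reading b: {q1, q2, q5, q9}.
Now take the lambda-closure:
From q1 via lambda: add q8.
From q5 via lambda: add q4, q12.
From q12 via lambda: add q6.
From q6 via lambda: add q7.
No new states can be added; the closed set is {q1, q2, q4, q5, q6, q7, q8, q9, q12}.

{q1, q2, q4, q5, q6, q7, q8, q9, q12}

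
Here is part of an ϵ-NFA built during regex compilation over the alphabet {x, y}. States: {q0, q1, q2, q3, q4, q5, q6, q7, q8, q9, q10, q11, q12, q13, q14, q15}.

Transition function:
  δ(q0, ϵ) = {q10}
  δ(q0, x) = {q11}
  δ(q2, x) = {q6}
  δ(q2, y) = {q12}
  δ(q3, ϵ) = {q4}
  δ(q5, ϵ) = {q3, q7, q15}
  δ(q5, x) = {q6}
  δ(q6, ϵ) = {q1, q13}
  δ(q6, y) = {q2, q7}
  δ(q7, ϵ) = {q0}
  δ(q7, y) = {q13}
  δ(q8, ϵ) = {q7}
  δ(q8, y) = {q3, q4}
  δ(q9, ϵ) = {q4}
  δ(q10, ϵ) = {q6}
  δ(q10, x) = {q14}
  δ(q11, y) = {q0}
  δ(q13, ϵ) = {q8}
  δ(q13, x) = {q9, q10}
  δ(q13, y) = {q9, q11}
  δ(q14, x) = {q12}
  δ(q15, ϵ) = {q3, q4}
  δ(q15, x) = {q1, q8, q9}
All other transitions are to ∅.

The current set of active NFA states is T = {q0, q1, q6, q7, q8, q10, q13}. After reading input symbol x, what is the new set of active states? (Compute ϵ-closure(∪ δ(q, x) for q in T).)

q0 on x → {q11}.
q10 on x → {q14}.
q13 on x → {q9, q10}.
No x-transition from q1, q6, q7, q8.
Union after reading x: {q9, q10, q11, q14}.
Now take the ϵ-closure:
From q9 via ϵ: add q4.
From q10 via ϵ: add q6.
From q6 via ϵ: add q1, q13.
From q13 via ϵ: add q8.
From q8 via ϵ: add q7.
From q7 via ϵ: add q0.
No new states can be added; the closed set is {q0, q1, q4, q6, q7, q8, q9, q10, q11, q13, q14}.

{q0, q1, q4, q6, q7, q8, q9, q10, q11, q13, q14}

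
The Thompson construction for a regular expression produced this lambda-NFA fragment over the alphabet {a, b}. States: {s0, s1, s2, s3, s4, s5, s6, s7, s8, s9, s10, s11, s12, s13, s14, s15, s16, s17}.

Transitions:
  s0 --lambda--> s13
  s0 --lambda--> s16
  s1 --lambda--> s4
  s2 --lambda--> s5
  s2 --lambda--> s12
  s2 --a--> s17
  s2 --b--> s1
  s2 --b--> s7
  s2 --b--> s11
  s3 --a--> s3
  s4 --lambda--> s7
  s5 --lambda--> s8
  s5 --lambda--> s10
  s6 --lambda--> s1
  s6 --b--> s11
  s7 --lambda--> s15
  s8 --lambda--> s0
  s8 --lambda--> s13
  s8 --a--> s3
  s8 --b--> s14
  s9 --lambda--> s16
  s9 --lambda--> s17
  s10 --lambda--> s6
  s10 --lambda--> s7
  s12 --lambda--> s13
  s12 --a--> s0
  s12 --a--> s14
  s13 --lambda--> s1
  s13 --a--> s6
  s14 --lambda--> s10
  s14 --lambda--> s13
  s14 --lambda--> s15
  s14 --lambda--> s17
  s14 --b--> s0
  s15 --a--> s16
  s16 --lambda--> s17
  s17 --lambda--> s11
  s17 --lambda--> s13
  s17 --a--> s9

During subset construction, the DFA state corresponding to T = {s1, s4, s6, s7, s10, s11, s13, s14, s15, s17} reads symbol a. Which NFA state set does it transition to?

{s1, s4, s6, s7, s9, s11, s13, s15, s16, s17}

s13 on a → {s6}.
s15 on a → {s16}.
s17 on a → {s9}.
No a-transition from s1, s4, s6, s7, s10, s11, s14.
Union after reading a: {s6, s9, s16}.
Now take the lambda-closure:
From s6 via lambda: add s1.
From s9 via lambda: add s17.
From s1 via lambda: add s4.
From s17 via lambda: add s11, s13.
From s4 via lambda: add s7.
From s7 via lambda: add s15.
No new states can be added; the closed set is {s1, s4, s6, s7, s9, s11, s13, s15, s16, s17}.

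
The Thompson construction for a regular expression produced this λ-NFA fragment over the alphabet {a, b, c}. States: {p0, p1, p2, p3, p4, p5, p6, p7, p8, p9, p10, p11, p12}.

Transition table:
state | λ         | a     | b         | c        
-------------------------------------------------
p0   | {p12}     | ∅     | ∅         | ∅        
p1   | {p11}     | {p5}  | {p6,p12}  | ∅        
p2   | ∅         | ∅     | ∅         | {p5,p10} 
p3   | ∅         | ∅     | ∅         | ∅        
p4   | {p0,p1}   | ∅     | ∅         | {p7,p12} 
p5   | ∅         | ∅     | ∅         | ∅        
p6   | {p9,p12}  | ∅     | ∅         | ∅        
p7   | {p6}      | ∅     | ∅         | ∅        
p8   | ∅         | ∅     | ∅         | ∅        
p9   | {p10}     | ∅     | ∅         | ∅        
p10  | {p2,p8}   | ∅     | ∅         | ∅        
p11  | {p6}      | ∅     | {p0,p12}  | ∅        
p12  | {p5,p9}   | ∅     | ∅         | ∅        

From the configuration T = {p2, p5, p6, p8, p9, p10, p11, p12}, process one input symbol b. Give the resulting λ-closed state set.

{p0, p2, p5, p8, p9, p10, p12}

p11 on b → {p0, p12}.
No b-transition from p2, p5, p6, p8, p9, p10, p12.
Union after reading b: {p0, p12}.
Now take the λ-closure:
From p12 via λ: add p5, p9.
From p9 via λ: add p10.
From p10 via λ: add p2, p8.
No new states can be added; the closed set is {p0, p2, p5, p8, p9, p10, p12}.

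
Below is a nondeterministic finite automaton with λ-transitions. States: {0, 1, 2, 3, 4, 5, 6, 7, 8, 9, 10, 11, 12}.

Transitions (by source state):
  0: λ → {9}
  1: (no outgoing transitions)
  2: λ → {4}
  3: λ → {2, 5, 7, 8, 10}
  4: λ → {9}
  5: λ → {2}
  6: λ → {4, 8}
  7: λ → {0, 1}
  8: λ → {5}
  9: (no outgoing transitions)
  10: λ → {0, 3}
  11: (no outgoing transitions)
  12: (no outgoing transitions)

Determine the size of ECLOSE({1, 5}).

Start with {1, 5}.
From 5 via λ: add 2.
From 2 via λ: add 4.
From 4 via λ: add 9.
λ-closure = {1, 2, 4, 5, 9}, which has 5 states.

5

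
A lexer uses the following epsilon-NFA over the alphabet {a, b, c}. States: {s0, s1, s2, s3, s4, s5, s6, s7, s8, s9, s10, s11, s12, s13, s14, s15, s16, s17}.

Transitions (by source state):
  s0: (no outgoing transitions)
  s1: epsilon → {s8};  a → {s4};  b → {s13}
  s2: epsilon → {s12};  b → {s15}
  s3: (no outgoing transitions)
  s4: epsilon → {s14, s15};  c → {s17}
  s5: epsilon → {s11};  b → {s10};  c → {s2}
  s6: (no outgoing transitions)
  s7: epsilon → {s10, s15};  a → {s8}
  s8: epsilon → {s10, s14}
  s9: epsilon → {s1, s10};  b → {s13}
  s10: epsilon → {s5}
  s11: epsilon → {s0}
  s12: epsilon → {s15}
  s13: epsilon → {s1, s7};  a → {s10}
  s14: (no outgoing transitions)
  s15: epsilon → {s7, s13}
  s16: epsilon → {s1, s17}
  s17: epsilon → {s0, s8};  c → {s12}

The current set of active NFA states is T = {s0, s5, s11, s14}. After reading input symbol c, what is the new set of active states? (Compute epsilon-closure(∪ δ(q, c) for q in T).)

s5 on c → {s2}.
No c-transition from s0, s11, s14.
Union after reading c: {s2}.
Now take the epsilon-closure:
From s2 via epsilon: add s12.
From s12 via epsilon: add s15.
From s15 via epsilon: add s7, s13.
From s7 via epsilon: add s10.
From s13 via epsilon: add s1.
From s1 via epsilon: add s8.
From s10 via epsilon: add s5.
From s5 via epsilon: add s11.
From s8 via epsilon: add s14.
From s11 via epsilon: add s0.
No new states can be added; the closed set is {s0, s1, s2, s5, s7, s8, s10, s11, s12, s13, s14, s15}.

{s0, s1, s2, s5, s7, s8, s10, s11, s12, s13, s14, s15}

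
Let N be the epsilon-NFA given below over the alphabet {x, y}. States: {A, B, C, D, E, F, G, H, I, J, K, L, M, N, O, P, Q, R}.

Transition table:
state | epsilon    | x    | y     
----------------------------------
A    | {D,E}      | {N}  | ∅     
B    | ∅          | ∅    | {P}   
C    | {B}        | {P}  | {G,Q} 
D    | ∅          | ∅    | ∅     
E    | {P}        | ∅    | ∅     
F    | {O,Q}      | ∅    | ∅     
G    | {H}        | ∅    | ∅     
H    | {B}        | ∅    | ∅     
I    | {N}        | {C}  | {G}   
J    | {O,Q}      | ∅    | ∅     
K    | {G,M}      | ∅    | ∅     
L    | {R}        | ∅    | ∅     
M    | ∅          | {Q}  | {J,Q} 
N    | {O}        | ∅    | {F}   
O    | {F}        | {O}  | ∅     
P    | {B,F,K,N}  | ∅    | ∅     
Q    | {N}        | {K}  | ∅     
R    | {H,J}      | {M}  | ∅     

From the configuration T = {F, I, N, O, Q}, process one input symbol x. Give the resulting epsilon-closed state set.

I on x → {C}.
O on x → {O}.
Q on x → {K}.
No x-transition from F, N.
Union after reading x: {C, K, O}.
Now take the epsilon-closure:
From C via epsilon: add B.
From K via epsilon: add G, M.
From O via epsilon: add F.
From F via epsilon: add Q.
From G via epsilon: add H.
From Q via epsilon: add N.
No new states can be added; the closed set is {B, C, F, G, H, K, M, N, O, Q}.

{B, C, F, G, H, K, M, N, O, Q}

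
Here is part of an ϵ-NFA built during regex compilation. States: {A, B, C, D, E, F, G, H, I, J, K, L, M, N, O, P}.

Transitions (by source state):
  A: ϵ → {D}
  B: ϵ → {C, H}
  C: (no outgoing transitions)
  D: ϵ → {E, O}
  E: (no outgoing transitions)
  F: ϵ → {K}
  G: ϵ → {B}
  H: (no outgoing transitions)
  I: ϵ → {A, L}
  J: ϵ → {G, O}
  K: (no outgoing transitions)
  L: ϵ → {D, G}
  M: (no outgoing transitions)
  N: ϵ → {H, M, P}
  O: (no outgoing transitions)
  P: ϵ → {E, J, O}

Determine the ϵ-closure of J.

Start with {J}.
From J via ϵ: add G, O.
From G via ϵ: add B.
From B via ϵ: add C, H.
No new states can be added; the closed set is {B, C, G, H, J, O}.

{B, C, G, H, J, O}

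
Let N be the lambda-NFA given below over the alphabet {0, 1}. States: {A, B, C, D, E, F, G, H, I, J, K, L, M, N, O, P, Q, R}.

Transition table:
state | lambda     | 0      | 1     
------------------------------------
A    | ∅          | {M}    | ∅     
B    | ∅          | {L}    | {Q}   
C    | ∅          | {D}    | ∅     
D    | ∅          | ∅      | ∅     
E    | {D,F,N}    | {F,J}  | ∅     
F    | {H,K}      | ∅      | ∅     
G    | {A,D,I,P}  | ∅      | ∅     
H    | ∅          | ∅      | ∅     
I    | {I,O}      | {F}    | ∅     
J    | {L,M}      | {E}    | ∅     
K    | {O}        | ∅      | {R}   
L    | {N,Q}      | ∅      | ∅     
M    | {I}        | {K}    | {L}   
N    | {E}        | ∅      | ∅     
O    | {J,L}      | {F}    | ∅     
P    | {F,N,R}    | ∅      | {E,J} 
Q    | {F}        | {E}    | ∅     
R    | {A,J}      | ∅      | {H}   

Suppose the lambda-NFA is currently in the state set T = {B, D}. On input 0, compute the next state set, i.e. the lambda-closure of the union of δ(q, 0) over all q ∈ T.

B on 0 → {L}.
No 0-transition from D.
Union after reading 0: {L}.
Now take the lambda-closure:
From L via lambda: add N, Q.
From N via lambda: add E.
From Q via lambda: add F.
From E via lambda: add D.
From F via lambda: add H, K.
From K via lambda: add O.
From O via lambda: add J.
From J via lambda: add M.
From M via lambda: add I.
No new states can be added; the closed set is {D, E, F, H, I, J, K, L, M, N, O, Q}.

{D, E, F, H, I, J, K, L, M, N, O, Q}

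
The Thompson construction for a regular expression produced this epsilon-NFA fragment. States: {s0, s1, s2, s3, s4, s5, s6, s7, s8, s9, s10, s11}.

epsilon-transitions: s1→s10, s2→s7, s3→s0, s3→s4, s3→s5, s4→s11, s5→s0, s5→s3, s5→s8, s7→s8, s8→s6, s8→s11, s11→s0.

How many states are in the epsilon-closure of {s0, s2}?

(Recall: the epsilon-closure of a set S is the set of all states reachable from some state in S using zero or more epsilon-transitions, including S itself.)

6

Start with {s0, s2}.
From s2 via epsilon: add s7.
From s7 via epsilon: add s8.
From s8 via epsilon: add s6, s11.
epsilon-closure = {s0, s2, s6, s7, s8, s11}, which has 6 states.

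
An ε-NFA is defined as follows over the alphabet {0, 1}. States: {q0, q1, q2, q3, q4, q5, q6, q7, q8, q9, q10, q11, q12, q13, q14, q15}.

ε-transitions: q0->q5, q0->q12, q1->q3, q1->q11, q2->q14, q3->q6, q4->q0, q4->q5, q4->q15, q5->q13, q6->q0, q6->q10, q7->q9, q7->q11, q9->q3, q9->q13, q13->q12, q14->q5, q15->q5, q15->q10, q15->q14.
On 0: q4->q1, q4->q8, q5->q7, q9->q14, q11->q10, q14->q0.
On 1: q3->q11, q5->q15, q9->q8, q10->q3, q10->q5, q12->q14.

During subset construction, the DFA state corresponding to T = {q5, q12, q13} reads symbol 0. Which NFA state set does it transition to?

{q0, q3, q5, q6, q7, q9, q10, q11, q12, q13}

q5 on 0 → {q7}.
No 0-transition from q12, q13.
Union after reading 0: {q7}.
Now take the ε-closure:
From q7 via ε: add q9, q11.
From q9 via ε: add q3, q13.
From q3 via ε: add q6.
From q13 via ε: add q12.
From q6 via ε: add q0, q10.
From q0 via ε: add q5.
No new states can be added; the closed set is {q0, q3, q5, q6, q7, q9, q10, q11, q12, q13}.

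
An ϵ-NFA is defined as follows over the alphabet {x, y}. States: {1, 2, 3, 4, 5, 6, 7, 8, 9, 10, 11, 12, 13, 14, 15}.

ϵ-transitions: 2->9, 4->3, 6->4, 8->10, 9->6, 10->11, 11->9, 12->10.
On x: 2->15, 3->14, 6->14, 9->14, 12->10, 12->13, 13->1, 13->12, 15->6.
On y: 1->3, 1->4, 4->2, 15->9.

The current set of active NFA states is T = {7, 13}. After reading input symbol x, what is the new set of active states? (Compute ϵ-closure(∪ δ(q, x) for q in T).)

13 on x → {1, 12}.
No x-transition from 7.
Union after reading x: {1, 12}.
Now take the ϵ-closure:
From 12 via ϵ: add 10.
From 10 via ϵ: add 11.
From 11 via ϵ: add 9.
From 9 via ϵ: add 6.
From 6 via ϵ: add 4.
From 4 via ϵ: add 3.
No new states can be added; the closed set is {1, 3, 4, 6, 9, 10, 11, 12}.

{1, 3, 4, 6, 9, 10, 11, 12}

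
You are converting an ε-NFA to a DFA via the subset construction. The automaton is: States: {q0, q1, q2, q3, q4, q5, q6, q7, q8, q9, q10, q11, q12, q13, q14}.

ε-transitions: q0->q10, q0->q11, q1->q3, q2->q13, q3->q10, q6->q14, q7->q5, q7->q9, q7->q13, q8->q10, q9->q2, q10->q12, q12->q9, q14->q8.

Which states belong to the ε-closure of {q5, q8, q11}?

Start with {q5, q8, q11}.
From q8 via ε: add q10.
From q10 via ε: add q12.
From q12 via ε: add q9.
From q9 via ε: add q2.
From q2 via ε: add q13.
No new states can be added; the closed set is {q2, q5, q8, q9, q10, q11, q12, q13}.

{q2, q5, q8, q9, q10, q11, q12, q13}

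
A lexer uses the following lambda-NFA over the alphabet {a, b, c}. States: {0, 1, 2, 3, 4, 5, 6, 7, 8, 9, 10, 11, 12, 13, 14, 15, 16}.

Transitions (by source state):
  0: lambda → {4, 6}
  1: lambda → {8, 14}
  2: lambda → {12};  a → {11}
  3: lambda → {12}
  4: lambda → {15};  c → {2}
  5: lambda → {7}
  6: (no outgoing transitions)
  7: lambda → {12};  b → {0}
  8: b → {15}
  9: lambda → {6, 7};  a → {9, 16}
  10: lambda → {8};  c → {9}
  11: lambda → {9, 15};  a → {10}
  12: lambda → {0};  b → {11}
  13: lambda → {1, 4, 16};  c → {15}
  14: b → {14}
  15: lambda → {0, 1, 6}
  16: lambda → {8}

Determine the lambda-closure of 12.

Start with {12}.
From 12 via lambda: add 0.
From 0 via lambda: add 4, 6.
From 4 via lambda: add 15.
From 15 via lambda: add 1.
From 1 via lambda: add 8, 14.
No new states can be added; the closed set is {0, 1, 4, 6, 8, 12, 14, 15}.

{0, 1, 4, 6, 8, 12, 14, 15}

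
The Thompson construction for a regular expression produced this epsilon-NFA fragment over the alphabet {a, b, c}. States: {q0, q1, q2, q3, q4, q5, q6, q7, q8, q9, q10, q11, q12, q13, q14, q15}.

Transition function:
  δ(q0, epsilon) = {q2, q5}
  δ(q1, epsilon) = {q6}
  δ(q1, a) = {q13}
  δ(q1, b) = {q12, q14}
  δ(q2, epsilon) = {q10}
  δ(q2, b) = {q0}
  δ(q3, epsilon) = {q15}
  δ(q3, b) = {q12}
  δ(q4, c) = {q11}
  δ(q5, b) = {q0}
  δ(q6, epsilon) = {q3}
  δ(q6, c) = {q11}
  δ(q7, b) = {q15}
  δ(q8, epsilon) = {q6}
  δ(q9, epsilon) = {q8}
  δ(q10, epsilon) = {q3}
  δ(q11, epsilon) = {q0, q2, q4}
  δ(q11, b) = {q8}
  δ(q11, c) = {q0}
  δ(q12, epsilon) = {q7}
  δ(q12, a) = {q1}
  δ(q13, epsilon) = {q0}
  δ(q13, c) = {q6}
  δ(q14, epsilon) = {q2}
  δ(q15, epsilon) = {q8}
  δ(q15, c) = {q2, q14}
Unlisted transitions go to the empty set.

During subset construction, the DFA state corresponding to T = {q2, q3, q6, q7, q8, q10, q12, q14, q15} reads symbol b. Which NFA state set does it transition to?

q2 on b → {q0}.
q3 on b → {q12}.
q7 on b → {q15}.
No b-transition from q6, q8, q10, q12, q14, q15.
Union after reading b: {q0, q12, q15}.
Now take the epsilon-closure:
From q0 via epsilon: add q2, q5.
From q12 via epsilon: add q7.
From q15 via epsilon: add q8.
From q2 via epsilon: add q10.
From q8 via epsilon: add q6.
From q6 via epsilon: add q3.
No new states can be added; the closed set is {q0, q2, q3, q5, q6, q7, q8, q10, q12, q15}.

{q0, q2, q3, q5, q6, q7, q8, q10, q12, q15}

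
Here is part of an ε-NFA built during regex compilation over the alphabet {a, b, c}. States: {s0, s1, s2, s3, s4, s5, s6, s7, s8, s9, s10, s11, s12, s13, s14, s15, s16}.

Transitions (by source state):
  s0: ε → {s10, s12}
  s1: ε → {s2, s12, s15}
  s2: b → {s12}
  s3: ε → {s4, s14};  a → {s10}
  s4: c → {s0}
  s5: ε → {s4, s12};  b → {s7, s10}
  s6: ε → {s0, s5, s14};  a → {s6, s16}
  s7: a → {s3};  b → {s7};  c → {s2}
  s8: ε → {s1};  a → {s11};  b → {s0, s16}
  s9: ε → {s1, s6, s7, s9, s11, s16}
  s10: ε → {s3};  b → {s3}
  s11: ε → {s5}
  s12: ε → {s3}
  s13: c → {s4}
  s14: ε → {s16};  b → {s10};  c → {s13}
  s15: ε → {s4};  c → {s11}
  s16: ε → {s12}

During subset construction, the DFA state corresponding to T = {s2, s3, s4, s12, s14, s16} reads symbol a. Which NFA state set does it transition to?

{s3, s4, s10, s12, s14, s16}

s3 on a → {s10}.
No a-transition from s2, s4, s12, s14, s16.
Union after reading a: {s10}.
Now take the ε-closure:
From s10 via ε: add s3.
From s3 via ε: add s4, s14.
From s14 via ε: add s16.
From s16 via ε: add s12.
No new states can be added; the closed set is {s3, s4, s10, s12, s14, s16}.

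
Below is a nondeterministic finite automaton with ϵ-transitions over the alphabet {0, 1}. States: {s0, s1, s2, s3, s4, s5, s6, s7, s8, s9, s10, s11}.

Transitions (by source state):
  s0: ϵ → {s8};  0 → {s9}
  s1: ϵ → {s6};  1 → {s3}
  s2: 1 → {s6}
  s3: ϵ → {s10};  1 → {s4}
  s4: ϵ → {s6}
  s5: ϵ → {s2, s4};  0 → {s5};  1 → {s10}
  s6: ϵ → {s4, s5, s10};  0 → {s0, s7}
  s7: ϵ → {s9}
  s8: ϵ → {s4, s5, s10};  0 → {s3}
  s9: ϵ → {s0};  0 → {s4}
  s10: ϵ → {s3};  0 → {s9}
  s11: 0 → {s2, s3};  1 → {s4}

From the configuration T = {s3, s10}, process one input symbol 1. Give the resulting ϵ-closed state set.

s3 on 1 → {s4}.
No 1-transition from s10.
Union after reading 1: {s4}.
Now take the ϵ-closure:
From s4 via ϵ: add s6.
From s6 via ϵ: add s5, s10.
From s5 via ϵ: add s2.
From s10 via ϵ: add s3.
No new states can be added; the closed set is {s2, s3, s4, s5, s6, s10}.

{s2, s3, s4, s5, s6, s10}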